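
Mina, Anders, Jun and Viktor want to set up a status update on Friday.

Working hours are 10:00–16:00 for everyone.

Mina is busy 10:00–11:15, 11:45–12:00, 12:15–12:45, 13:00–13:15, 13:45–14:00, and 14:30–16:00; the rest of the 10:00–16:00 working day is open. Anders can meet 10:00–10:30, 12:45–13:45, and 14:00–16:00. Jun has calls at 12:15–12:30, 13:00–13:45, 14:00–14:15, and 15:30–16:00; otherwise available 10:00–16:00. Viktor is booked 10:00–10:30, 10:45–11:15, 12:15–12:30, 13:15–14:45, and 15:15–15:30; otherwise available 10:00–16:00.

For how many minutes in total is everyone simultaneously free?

15 minutes

Mina free within 10:00–16:00: 11:15–11:45, 12:00–12:15, 12:45–13:00, 13:15–13:45, 14:00–14:30.
Jun free within 10:00–16:00: 10:00–12:15, 12:30–13:00, 13:45–14:00, 14:15–15:30.
Viktor free within 10:00–16:00: 10:30–10:45, 11:15–12:15, 12:30–13:15, 14:45–15:15, 15:30–16:00.
Mina ∩ Anders: 12:45–13:00, 13:15–13:45, 14:00–14:30.
Mina ∩ Anders ∩ Jun: 12:45–13:00, 14:15–14:30.
Mina ∩ Anders ∩ Jun ∩ Viktor: 12:45–13:00.
Total common minutes: 15.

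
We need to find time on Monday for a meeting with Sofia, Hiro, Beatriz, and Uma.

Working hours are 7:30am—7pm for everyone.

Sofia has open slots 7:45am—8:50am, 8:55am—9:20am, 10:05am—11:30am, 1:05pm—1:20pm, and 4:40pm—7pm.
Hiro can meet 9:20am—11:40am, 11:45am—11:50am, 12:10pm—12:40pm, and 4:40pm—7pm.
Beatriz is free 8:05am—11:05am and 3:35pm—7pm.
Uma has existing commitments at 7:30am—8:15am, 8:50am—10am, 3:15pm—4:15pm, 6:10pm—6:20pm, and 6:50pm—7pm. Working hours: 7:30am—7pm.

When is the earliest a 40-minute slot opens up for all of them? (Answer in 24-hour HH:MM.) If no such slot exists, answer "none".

10:05

Uma free within 07:30–19:00: 08:15–08:50, 10:00–15:15, 16:15–18:10, 18:20–18:50.
Sofia ∩ Hiro: 10:05–11:30, 16:40–19:00.
Sofia ∩ Hiro ∩ Beatriz: 10:05–11:05, 16:40–19:00.
Sofia ∩ Hiro ∩ Beatriz ∩ Uma: 10:05–11:05, 16:40–18:10, 18:20–18:50.
Windows ≥ 40 min: 10:05–11:05, 16:40–18:10.
Earliest such window starts at 10:05.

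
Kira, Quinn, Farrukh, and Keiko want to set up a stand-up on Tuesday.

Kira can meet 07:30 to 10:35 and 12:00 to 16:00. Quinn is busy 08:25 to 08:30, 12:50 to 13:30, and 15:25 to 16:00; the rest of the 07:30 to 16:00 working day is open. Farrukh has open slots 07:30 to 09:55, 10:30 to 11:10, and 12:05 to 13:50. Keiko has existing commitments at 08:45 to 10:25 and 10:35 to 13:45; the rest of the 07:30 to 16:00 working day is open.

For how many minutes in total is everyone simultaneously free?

Quinn free within 07:30–16:00: 07:30–08:25, 08:30–12:50, 13:30–15:25.
Keiko free within 07:30–16:00: 07:30–08:45, 10:25–10:35, 13:45–16:00.
Kira ∩ Quinn: 07:30–08:25, 08:30–10:35, 12:00–12:50, 13:30–15:25.
Kira ∩ Quinn ∩ Farrukh: 07:30–08:25, 08:30–09:55, 10:30–10:35, 12:05–12:50, 13:30–13:50.
Kira ∩ Quinn ∩ Farrukh ∩ Keiko: 07:30–08:25, 08:30–08:45, 10:30–10:35, 13:45–13:50.
Total common minutes: 55 + 15 + 5 + 5 = 80.

80 minutes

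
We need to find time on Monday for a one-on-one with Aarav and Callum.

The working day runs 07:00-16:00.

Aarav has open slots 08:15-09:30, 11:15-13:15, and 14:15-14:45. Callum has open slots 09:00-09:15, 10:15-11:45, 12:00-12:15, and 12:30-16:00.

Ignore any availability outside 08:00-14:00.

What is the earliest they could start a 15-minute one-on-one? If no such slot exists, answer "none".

Aarav ∩ Callum: 09:00–09:15, 11:15–11:45, 12:00–12:15, 12:30–13:15, 14:15–14:45.
Restricted to 08:00–14:00: 09:00–09:15, 11:15–11:45, 12:00–12:15, 12:30–13:15.
Windows ≥ 15 min: 09:00–09:15, 11:15–11:45, 12:00–12:15, 12:30–13:15.
Earliest such window starts at 09:00.

09:00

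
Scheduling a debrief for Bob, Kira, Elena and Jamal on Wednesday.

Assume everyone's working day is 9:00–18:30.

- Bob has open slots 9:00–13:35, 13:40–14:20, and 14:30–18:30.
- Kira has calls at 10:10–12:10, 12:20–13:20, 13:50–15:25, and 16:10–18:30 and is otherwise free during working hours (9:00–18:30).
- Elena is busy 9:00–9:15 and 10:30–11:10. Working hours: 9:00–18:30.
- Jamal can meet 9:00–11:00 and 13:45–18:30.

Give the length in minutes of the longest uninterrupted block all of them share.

55 minutes

Kira free within 09:00–18:30: 09:00–10:10, 12:10–12:20, 13:20–13:50, 15:25–16:10.
Elena free within 09:00–18:30: 09:15–10:30, 11:10–18:30.
Bob ∩ Kira: 09:00–10:10, 12:10–12:20, 13:20–13:35, 13:40–13:50, 15:25–16:10.
Bob ∩ Kira ∩ Elena: 09:15–10:10, 12:10–12:20, 13:20–13:35, 13:40–13:50, 15:25–16:10.
Bob ∩ Kira ∩ Elena ∩ Jamal: 09:15–10:10, 13:45–13:50, 15:25–16:10.
Common window lengths: 55, 5, 45 min; longest is 55.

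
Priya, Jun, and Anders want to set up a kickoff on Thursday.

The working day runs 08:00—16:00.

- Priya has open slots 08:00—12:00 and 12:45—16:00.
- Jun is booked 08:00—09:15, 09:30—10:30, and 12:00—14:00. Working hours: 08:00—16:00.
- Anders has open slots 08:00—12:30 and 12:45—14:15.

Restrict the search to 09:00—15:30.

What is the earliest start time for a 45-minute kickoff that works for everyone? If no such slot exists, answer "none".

Jun free within 08:00–16:00: 09:15–09:30, 10:30–12:00, 14:00–16:00.
Priya ∩ Jun: 09:15–09:30, 10:30–12:00, 14:00–16:00.
Priya ∩ Jun ∩ Anders: 09:15–09:30, 10:30–12:00, 14:00–14:15.
Restricted to 09:00–15:30: 09:15–09:30, 10:30–12:00, 14:00–14:15.
Windows ≥ 45 min: 10:30–12:00.
Earliest such window starts at 10:30.

10:30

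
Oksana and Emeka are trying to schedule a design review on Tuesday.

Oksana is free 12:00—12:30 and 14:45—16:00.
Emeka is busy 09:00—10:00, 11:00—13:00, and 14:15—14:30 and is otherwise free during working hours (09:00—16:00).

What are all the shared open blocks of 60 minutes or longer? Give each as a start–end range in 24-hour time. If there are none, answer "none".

Emeka free within 09:00–16:00: 10:00–11:00, 13:00–14:15, 14:30–16:00.
Oksana ∩ Emeka: 14:45–16:00.
Windows ≥ 60 min: 14:45–16:00.

14:45–16:00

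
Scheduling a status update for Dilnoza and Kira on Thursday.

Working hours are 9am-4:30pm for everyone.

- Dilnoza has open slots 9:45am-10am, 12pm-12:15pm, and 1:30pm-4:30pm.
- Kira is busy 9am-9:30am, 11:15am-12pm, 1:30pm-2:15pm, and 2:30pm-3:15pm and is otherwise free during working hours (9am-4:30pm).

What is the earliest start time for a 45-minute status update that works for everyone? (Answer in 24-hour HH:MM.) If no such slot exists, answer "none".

15:15

Kira free within 09:00–16:30: 09:30–11:15, 12:00–13:30, 14:15–14:30, 15:15–16:30.
Dilnoza ∩ Kira: 09:45–10:00, 12:00–12:15, 14:15–14:30, 15:15–16:30.
Windows ≥ 45 min: 15:15–16:30.
Earliest such window starts at 15:15.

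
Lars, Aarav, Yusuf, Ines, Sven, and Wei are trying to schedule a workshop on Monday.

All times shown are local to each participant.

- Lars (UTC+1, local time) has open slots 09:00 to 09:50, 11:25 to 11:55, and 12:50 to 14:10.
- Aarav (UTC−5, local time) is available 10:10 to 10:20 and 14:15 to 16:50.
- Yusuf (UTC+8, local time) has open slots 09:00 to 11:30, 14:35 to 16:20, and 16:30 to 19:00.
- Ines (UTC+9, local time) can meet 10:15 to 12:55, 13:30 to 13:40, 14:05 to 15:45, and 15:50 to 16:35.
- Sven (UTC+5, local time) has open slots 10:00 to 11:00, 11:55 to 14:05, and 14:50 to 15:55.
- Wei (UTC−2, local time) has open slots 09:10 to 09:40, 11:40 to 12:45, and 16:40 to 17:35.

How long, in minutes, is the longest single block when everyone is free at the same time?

Lars → UTC: 08:00–08:50, 10:25–10:55, 11:50–13:10.
Aarav → UTC: 15:10–15:20, 19:15–21:50.
Yusuf → UTC: 01:00–03:30, 06:35–08:20, 08:30–11:00.
Ines → UTC: 01:15–03:55, 04:30–04:40, 05:05–06:45, 06:50–07:35.
Sven → UTC: 05:00–06:00, 06:55–09:05, 09:50–10:55.
Wei → UTC: 11:10–11:40, 13:40–14:45, 18:40–19:35.
Lars ∩ Aarav: (none).
Lars ∩ Aarav ∩ Yusuf: (none).
Lars ∩ Aarav ∩ Yusuf ∩ Ines: (none).
Lars ∩ Aarav ∩ Yusuf ∩ Ines ∩ Sven: (none).
Lars ∩ Aarav ∩ Yusuf ∩ Ines ∩ Sven ∩ Wei: (none).
No common window.

0 minutes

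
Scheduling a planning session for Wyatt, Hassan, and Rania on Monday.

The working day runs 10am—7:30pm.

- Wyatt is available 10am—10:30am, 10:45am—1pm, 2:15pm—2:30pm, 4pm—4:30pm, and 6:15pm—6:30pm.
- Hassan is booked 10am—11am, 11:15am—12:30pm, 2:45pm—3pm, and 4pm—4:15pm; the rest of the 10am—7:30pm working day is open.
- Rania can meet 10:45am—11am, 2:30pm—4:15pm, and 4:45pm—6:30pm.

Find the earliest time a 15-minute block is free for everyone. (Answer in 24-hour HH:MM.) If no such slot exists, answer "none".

18:15

Hassan free within 10:00–19:30: 11:00–11:15, 12:30–14:45, 15:00–16:00, 16:15–19:30.
Wyatt ∩ Hassan: 11:00–11:15, 12:30–13:00, 14:15–14:30, 16:15–16:30, 18:15–18:30.
Wyatt ∩ Hassan ∩ Rania: 18:15–18:30.
Windows ≥ 15 min: 18:15–18:30.
Earliest such window starts at 18:15.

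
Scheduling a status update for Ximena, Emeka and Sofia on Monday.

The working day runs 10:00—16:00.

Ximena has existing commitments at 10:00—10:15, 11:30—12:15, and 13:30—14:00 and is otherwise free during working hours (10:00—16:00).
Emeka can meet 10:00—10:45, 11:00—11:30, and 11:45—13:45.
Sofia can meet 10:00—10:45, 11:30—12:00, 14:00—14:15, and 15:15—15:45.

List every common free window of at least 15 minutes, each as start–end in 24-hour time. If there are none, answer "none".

10:15–10:45

Ximena free within 10:00–16:00: 10:15–11:30, 12:15–13:30, 14:00–16:00.
Ximena ∩ Emeka: 10:15–10:45, 11:00–11:30, 12:15–13:30.
Ximena ∩ Emeka ∩ Sofia: 10:15–10:45.
Windows ≥ 15 min: 10:15–10:45.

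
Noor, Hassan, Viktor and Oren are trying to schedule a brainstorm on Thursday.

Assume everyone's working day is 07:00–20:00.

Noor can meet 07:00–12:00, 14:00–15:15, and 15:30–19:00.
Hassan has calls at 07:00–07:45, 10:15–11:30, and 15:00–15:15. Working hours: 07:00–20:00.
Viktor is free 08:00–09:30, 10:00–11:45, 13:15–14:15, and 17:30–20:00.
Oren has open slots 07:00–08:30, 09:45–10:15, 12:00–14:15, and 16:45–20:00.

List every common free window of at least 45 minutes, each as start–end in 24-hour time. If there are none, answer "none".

Hassan free within 07:00–20:00: 07:45–10:15, 11:30–15:00, 15:15–20:00.
Noor ∩ Hassan: 07:45–10:15, 11:30–12:00, 14:00–15:00, 15:30–19:00.
Noor ∩ Hassan ∩ Viktor: 08:00–09:30, 10:00–10:15, 11:30–11:45, 14:00–14:15, 17:30–19:00.
Noor ∩ Hassan ∩ Viktor ∩ Oren: 08:00–08:30, 10:00–10:15, 14:00–14:15, 17:30–19:00.
Windows ≥ 45 min: 17:30–19:00.

17:30–19:00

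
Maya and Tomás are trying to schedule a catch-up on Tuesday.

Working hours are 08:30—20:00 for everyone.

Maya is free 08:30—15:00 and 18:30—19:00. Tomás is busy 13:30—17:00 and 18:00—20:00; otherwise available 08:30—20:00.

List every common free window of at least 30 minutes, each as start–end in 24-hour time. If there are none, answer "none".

Tomás free within 08:30–20:00: 08:30–13:30, 17:00–18:00.
Maya ∩ Tomás: 08:30–13:30.
Windows ≥ 30 min: 08:30–13:30.

08:30–13:30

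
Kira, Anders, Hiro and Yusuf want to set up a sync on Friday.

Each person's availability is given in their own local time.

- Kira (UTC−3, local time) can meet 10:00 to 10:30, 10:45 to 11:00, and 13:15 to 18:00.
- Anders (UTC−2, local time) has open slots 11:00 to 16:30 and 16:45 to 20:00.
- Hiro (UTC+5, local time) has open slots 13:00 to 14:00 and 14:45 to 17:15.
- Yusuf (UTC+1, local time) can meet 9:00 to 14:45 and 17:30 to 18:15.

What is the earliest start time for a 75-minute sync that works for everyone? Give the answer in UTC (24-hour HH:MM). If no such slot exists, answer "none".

Kira → UTC: 13:00–13:30, 13:45–14:00, 16:15–21:00.
Anders → UTC: 13:00–18:30, 18:45–22:00.
Hiro → UTC: 08:00–09:00, 09:45–12:15.
Yusuf → UTC: 08:00–13:45, 16:30–17:15.
Kira ∩ Anders: 13:00–13:30, 13:45–14:00, 16:15–18:30, 18:45–21:00.
Kira ∩ Anders ∩ Hiro: (none).
Kira ∩ Anders ∩ Hiro ∩ Yusuf: (none).
Windows ≥ 75 min: (none).

none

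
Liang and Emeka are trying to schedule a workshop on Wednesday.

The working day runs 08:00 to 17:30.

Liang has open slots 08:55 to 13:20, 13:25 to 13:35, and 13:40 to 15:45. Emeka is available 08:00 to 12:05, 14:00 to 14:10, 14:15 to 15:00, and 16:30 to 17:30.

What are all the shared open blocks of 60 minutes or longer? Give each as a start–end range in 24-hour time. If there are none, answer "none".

08:55–12:05

Liang ∩ Emeka: 08:55–12:05, 14:00–14:10, 14:15–15:00.
Windows ≥ 60 min: 08:55–12:05.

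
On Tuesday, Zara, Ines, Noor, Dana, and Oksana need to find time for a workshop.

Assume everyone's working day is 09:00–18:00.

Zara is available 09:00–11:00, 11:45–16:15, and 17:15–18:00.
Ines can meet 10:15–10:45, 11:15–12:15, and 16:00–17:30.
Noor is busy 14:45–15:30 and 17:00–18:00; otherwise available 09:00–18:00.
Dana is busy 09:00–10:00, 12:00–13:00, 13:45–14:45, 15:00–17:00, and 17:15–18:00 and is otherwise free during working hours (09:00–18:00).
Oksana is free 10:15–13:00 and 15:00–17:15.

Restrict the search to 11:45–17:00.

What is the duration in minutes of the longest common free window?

Noor free within 09:00–18:00: 09:00–14:45, 15:30–17:00.
Dana free within 09:00–18:00: 10:00–12:00, 13:00–13:45, 14:45–15:00, 17:00–17:15.
Zara ∩ Ines: 10:15–10:45, 11:45–12:15, 16:00–16:15, 17:15–17:30.
Zara ∩ Ines ∩ Noor: 10:15–10:45, 11:45–12:15, 16:00–16:15.
Zara ∩ Ines ∩ Noor ∩ Dana: 10:15–10:45, 11:45–12:00.
Zara ∩ Ines ∩ Noor ∩ Dana ∩ Oksana: 10:15–10:45, 11:45–12:00.
Restricted to 11:45–17:00: 11:45–12:00.
Single common window of 15 minutes.

15 minutes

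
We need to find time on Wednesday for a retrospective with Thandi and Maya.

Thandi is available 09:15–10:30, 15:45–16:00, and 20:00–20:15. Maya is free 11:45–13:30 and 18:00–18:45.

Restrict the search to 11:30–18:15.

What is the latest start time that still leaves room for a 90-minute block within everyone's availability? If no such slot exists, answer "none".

Thandi ∩ Maya: (none).
Restricted to 11:30–18:15: (none).
Windows ≥ 90 min: (none).

none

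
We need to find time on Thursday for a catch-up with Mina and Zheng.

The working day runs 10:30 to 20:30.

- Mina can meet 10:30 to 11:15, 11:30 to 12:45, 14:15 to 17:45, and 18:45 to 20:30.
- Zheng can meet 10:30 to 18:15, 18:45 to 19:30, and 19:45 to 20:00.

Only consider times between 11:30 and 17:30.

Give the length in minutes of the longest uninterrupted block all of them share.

195 minutes

Mina ∩ Zheng: 10:30–11:15, 11:30–12:45, 14:15–17:45, 18:45–19:30, 19:45–20:00.
Restricted to 11:30–17:30: 11:30–12:45, 14:15–17:30.
Common window lengths: 75, 195 min; longest is 195.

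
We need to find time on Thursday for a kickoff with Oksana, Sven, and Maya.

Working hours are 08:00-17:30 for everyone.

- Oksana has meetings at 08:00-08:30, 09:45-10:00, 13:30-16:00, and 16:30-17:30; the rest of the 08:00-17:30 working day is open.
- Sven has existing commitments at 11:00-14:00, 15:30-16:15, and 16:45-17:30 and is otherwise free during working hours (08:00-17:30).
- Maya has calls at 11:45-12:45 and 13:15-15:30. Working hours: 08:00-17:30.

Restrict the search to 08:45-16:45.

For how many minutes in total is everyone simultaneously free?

135 minutes

Oksana free within 08:00–17:30: 08:30–09:45, 10:00–13:30, 16:00–16:30.
Sven free within 08:00–17:30: 08:00–11:00, 14:00–15:30, 16:15–16:45.
Maya free within 08:00–17:30: 08:00–11:45, 12:45–13:15, 15:30–17:30.
Oksana ∩ Sven: 08:30–09:45, 10:00–11:00, 16:15–16:30.
Oksana ∩ Sven ∩ Maya: 08:30–09:45, 10:00–11:00, 16:15–16:30.
Restricted to 08:45–16:45: 08:45–09:45, 10:00–11:00, 16:15–16:30.
Total common minutes: 60 + 60 + 15 = 135.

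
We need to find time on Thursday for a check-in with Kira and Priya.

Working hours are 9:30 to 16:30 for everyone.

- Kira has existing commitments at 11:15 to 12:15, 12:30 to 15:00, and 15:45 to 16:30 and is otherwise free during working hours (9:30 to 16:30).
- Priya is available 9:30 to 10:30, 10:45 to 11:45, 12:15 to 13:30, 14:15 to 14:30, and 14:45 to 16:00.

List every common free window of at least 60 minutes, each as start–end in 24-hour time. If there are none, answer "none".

Kira free within 09:30–16:30: 09:30–11:15, 12:15–12:30, 15:00–15:45.
Kira ∩ Priya: 09:30–10:30, 10:45–11:15, 12:15–12:30, 15:00–15:45.
Windows ≥ 60 min: 09:30–10:30.

09:30–10:30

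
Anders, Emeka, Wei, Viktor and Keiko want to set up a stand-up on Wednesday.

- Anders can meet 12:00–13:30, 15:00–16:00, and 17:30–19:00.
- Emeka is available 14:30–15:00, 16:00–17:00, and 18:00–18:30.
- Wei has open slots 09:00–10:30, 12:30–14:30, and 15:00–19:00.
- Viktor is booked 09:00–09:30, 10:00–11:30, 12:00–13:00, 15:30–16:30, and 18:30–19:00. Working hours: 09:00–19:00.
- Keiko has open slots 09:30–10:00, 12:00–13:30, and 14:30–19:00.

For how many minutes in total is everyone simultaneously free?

Viktor free within 09:00–19:00: 09:30–10:00, 11:30–12:00, 13:00–15:30, 16:30–18:30.
Anders ∩ Emeka: 18:00–18:30.
Anders ∩ Emeka ∩ Wei: 18:00–18:30.
Anders ∩ Emeka ∩ Wei ∩ Viktor: 18:00–18:30.
Anders ∩ Emeka ∩ Wei ∩ Viktor ∩ Keiko: 18:00–18:30.
Total common minutes: 30.

30 minutes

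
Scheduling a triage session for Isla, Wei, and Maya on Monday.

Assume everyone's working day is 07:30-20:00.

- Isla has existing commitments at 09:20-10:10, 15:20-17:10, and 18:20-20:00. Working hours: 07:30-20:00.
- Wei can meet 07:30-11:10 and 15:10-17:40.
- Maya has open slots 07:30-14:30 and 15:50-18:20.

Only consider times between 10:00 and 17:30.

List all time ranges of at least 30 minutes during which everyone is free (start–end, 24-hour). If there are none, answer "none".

10:10–11:10

Isla free within 07:30–20:00: 07:30–09:20, 10:10–15:20, 17:10–18:20.
Isla ∩ Wei: 07:30–09:20, 10:10–11:10, 15:10–15:20, 17:10–17:40.
Isla ∩ Wei ∩ Maya: 07:30–09:20, 10:10–11:10, 17:10–17:40.
Restricted to 10:00–17:30: 10:10–11:10, 17:10–17:30.
Windows ≥ 30 min: 10:10–11:10.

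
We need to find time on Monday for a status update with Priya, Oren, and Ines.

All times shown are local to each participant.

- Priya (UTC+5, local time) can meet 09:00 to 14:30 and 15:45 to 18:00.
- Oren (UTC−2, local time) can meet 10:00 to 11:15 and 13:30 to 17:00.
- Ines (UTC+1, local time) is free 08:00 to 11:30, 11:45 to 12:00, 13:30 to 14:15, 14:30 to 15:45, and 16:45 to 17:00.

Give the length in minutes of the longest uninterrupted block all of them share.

30 minutes

Priya → UTC: 04:00–09:30, 10:45–13:00.
Oren → UTC: 12:00–13:15, 15:30–19:00.
Ines → UTC: 07:00–10:30, 10:45–11:00, 12:30–13:15, 13:30–14:45, 15:45–16:00.
Priya ∩ Oren: 12:00–13:00.
Priya ∩ Oren ∩ Ines: 12:30–13:00.
Single common window of 30 minutes.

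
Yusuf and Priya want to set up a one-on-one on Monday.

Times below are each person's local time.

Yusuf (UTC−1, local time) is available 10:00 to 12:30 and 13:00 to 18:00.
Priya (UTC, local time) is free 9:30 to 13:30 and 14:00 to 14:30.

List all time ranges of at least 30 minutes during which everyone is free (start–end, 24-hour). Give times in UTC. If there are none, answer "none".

11:00–13:30, 14:00–14:30

Yusuf → UTC: 11:00–13:30, 14:00–19:00.
Priya → UTC: 09:30–13:30, 14:00–14:30.
Yusuf ∩ Priya: 11:00–13:30, 14:00–14:30.
Windows ≥ 30 min: 11:00–13:30, 14:00–14:30.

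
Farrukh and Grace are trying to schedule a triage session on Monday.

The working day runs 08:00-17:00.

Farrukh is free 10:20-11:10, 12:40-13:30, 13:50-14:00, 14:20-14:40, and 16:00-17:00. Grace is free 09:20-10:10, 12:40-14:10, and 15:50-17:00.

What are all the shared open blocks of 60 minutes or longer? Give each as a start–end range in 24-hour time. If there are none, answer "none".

16:00–17:00

Farrukh ∩ Grace: 12:40–13:30, 13:50–14:00, 16:00–17:00.
Windows ≥ 60 min: 16:00–17:00.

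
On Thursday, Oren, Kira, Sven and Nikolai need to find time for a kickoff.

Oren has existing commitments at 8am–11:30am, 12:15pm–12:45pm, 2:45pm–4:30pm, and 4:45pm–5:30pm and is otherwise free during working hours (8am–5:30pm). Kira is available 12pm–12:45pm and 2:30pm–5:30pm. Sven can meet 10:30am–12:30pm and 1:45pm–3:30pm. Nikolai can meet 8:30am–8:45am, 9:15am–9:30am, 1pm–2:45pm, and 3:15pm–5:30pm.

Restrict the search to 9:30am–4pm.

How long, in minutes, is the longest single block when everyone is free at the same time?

15 minutes

Oren free within 08:00–17:30: 11:30–12:15, 12:45–14:45, 16:30–16:45.
Oren ∩ Kira: 12:00–12:15, 14:30–14:45, 16:30–16:45.
Oren ∩ Kira ∩ Sven: 12:00–12:15, 14:30–14:45.
Oren ∩ Kira ∩ Sven ∩ Nikolai: 14:30–14:45.
Restricted to 09:30–16:00: 14:30–14:45.
Single common window of 15 minutes.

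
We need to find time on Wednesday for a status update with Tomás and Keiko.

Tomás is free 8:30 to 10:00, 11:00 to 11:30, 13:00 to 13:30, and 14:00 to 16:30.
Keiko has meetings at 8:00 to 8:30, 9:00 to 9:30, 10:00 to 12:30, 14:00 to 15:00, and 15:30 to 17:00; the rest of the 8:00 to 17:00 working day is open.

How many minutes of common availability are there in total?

120 minutes

Keiko free within 08:00–17:00: 08:30–09:00, 09:30–10:00, 12:30–14:00, 15:00–15:30.
Tomás ∩ Keiko: 08:30–09:00, 09:30–10:00, 13:00–13:30, 15:00–15:30.
Total common minutes: 30 + 30 + 30 + 30 = 120.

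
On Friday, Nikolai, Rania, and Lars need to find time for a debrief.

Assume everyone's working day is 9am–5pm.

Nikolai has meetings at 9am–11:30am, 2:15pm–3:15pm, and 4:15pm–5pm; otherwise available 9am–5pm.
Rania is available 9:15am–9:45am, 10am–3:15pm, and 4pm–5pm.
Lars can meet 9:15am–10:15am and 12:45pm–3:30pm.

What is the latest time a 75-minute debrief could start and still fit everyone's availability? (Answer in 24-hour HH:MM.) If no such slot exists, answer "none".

Nikolai free within 09:00–17:00: 11:30–14:15, 15:15–16:15.
Nikolai ∩ Rania: 11:30–14:15, 16:00–16:15.
Nikolai ∩ Rania ∩ Lars: 12:45–14:15.
Windows ≥ 75 min: 12:45–14:15.
Latest start in the last window 12:45–14:15 is 14:15 − 75 min = 13:00.

13:00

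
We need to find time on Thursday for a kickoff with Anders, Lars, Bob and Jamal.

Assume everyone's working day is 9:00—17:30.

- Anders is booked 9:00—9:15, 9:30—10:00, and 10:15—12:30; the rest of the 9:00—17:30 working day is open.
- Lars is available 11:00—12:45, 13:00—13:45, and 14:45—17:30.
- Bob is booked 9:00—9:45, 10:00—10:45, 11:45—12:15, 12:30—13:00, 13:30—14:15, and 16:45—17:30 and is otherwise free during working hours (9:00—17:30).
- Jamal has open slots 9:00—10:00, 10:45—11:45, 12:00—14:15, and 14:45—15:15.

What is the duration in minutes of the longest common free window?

30 minutes

Anders free within 09:00–17:30: 09:15–09:30, 10:00–10:15, 12:30–17:30.
Bob free within 09:00–17:30: 09:45–10:00, 10:45–11:45, 12:15–12:30, 13:00–13:30, 14:15–16:45.
Anders ∩ Lars: 12:30–12:45, 13:00–13:45, 14:45–17:30.
Anders ∩ Lars ∩ Bob: 13:00–13:30, 14:45–16:45.
Anders ∩ Lars ∩ Bob ∩ Jamal: 13:00–13:30, 14:45–15:15.
Common window lengths: 30, 30 min; longest is 30.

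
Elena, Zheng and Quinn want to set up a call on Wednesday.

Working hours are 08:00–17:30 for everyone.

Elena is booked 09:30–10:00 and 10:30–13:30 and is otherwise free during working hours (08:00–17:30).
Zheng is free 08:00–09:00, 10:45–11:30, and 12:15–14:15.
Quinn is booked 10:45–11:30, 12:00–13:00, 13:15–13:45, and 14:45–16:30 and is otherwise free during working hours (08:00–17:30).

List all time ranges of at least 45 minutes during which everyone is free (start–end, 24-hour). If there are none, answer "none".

Elena free within 08:00–17:30: 08:00–09:30, 10:00–10:30, 13:30–17:30.
Quinn free within 08:00–17:30: 08:00–10:45, 11:30–12:00, 13:00–13:15, 13:45–14:45, 16:30–17:30.
Elena ∩ Zheng: 08:00–09:00, 13:30–14:15.
Elena ∩ Zheng ∩ Quinn: 08:00–09:00, 13:45–14:15.
Windows ≥ 45 min: 08:00–09:00.

08:00–09:00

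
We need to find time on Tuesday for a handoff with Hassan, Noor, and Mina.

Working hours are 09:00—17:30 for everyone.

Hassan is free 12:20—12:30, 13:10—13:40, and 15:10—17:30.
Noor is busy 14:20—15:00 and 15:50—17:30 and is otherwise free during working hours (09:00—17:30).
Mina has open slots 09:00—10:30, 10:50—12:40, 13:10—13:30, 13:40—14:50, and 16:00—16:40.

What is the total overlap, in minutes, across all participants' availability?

Noor free within 09:00–17:30: 09:00–14:20, 15:00–15:50.
Hassan ∩ Noor: 12:20–12:30, 13:10–13:40, 15:10–15:50.
Hassan ∩ Noor ∩ Mina: 12:20–12:30, 13:10–13:30.
Total common minutes: 10 + 20 = 30.

30 minutes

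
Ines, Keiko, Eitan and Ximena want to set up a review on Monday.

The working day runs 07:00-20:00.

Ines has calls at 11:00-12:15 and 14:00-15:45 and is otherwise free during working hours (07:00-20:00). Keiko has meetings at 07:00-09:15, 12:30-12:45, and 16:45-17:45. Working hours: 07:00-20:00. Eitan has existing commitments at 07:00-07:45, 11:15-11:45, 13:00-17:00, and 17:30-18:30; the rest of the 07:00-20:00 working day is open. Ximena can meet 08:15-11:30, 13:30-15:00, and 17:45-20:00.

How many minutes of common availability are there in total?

Ines free within 07:00–20:00: 07:00–11:00, 12:15–14:00, 15:45–20:00.
Keiko free within 07:00–20:00: 09:15–12:30, 12:45–16:45, 17:45–20:00.
Eitan free within 07:00–20:00: 07:45–11:15, 11:45–13:00, 17:00–17:30, 18:30–20:00.
Ines ∩ Keiko: 09:15–11:00, 12:15–12:30, 12:45–14:00, 15:45–16:45, 17:45–20:00.
Ines ∩ Keiko ∩ Eitan: 09:15–11:00, 12:15–12:30, 12:45–13:00, 18:30–20:00.
Ines ∩ Keiko ∩ Eitan ∩ Ximena: 09:15–11:00, 18:30–20:00.
Total common minutes: 105 + 90 = 195.

195 minutes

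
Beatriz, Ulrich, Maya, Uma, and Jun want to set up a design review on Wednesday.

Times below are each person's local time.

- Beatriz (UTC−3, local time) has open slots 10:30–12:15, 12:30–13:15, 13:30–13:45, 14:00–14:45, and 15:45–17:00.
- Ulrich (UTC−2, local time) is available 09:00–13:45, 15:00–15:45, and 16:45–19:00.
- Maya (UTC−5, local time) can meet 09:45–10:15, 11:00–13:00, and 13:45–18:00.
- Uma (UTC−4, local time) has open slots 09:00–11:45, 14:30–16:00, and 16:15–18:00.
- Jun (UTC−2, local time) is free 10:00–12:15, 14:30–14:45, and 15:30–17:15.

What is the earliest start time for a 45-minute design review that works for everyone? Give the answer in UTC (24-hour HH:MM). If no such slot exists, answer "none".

none

Beatriz → UTC: 13:30–15:15, 15:30–16:15, 16:30–16:45, 17:00–17:45, 18:45–20:00.
Ulrich → UTC: 11:00–15:45, 17:00–17:45, 18:45–21:00.
Maya → UTC: 14:45–15:15, 16:00–18:00, 18:45–23:00.
Uma → UTC: 13:00–15:45, 18:30–20:00, 20:15–22:00.
Jun → UTC: 12:00–14:15, 16:30–16:45, 17:30–19:15.
Beatriz ∩ Ulrich: 13:30–15:15, 15:30–15:45, 17:00–17:45, 18:45–20:00.
Beatriz ∩ Ulrich ∩ Maya: 14:45–15:15, 17:00–17:45, 18:45–20:00.
Beatriz ∩ Ulrich ∩ Maya ∩ Uma: 14:45–15:15, 18:45–20:00.
Beatriz ∩ Ulrich ∩ Maya ∩ Uma ∩ Jun: 18:45–19:15.
Windows ≥ 45 min: (none).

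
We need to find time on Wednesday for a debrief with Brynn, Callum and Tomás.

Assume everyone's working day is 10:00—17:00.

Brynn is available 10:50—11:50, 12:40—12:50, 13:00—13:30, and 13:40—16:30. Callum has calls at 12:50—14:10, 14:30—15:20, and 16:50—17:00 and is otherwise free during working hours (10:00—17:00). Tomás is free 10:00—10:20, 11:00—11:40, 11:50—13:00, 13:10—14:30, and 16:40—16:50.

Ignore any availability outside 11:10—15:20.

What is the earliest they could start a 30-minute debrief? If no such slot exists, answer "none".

11:10

Callum free within 10:00–17:00: 10:00–12:50, 14:10–14:30, 15:20–16:50.
Brynn ∩ Callum: 10:50–11:50, 12:40–12:50, 14:10–14:30, 15:20–16:30.
Brynn ∩ Callum ∩ Tomás: 11:00–11:40, 12:40–12:50, 14:10–14:30.
Restricted to 11:10–15:20: 11:10–11:40, 12:40–12:50, 14:10–14:30.
Windows ≥ 30 min: 11:10–11:40.
Earliest such window starts at 11:10.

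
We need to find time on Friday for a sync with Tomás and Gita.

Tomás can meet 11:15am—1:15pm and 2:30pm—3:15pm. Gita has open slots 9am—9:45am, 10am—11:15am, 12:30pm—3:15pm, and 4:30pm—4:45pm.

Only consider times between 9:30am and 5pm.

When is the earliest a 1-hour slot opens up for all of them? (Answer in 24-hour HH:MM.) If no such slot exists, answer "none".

none

Tomás ∩ Gita: 12:30–13:15, 14:30–15:15.
Restricted to 09:30–17:00: 12:30–13:15, 14:30–15:15.
Windows ≥ 60 min: (none).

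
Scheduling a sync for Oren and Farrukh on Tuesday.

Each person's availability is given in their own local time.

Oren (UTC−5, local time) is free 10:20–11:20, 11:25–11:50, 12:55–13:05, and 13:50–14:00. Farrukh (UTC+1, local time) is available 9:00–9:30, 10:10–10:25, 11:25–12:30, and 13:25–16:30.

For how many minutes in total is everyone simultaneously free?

10 minutes

Oren → UTC: 15:20–16:20, 16:25–16:50, 17:55–18:05, 18:50–19:00.
Farrukh → UTC: 08:00–08:30, 09:10–09:25, 10:25–11:30, 12:25–15:30.
Oren ∩ Farrukh: 15:20–15:30.
Total common minutes: 10.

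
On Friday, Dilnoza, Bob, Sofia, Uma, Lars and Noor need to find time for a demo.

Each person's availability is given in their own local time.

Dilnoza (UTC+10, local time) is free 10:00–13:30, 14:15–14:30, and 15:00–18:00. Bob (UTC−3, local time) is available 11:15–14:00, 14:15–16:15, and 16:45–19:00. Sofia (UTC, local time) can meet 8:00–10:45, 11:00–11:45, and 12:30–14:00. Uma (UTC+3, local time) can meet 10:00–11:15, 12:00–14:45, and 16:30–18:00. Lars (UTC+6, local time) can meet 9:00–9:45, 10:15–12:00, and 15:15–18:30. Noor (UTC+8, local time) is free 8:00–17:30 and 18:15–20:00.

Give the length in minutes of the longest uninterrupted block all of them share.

0 minutes

Dilnoza → UTC: 00:00–03:30, 04:15–04:30, 05:00–08:00.
Bob → UTC: 14:15–17:00, 17:15–19:15, 19:45–22:00.
Sofia → UTC: 08:00–10:45, 11:00–11:45, 12:30–14:00.
Uma → UTC: 07:00–08:15, 09:00–11:45, 13:30–15:00.
Lars → UTC: 03:00–03:45, 04:15–06:00, 09:15–12:30.
Noor → UTC: 00:00–09:30, 10:15–12:00.
Dilnoza ∩ Bob: (none).
Dilnoza ∩ Bob ∩ Sofia: (none).
Dilnoza ∩ Bob ∩ Sofia ∩ Uma: (none).
Dilnoza ∩ Bob ∩ Sofia ∩ Uma ∩ Lars: (none).
Dilnoza ∩ Bob ∩ Sofia ∩ Uma ∩ Lars ∩ Noor: (none).
No common window.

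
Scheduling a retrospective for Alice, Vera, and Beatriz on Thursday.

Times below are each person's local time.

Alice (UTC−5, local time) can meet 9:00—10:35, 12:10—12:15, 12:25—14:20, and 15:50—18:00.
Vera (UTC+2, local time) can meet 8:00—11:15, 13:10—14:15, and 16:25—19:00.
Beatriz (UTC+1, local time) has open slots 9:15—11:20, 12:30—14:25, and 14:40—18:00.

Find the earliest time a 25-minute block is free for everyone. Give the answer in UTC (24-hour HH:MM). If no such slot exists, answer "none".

Alice → UTC: 14:00–15:35, 17:10–17:15, 17:25–19:20, 20:50–23:00.
Vera → UTC: 06:00–09:15, 11:10–12:15, 14:25–17:00.
Beatriz → UTC: 08:15–10:20, 11:30–13:25, 13:40–17:00.
Alice ∩ Vera: 14:25–15:35.
Alice ∩ Vera ∩ Beatriz: 14:25–15:35.
Windows ≥ 25 min: 14:25–15:35.
Earliest such window starts at 14:25.

14:25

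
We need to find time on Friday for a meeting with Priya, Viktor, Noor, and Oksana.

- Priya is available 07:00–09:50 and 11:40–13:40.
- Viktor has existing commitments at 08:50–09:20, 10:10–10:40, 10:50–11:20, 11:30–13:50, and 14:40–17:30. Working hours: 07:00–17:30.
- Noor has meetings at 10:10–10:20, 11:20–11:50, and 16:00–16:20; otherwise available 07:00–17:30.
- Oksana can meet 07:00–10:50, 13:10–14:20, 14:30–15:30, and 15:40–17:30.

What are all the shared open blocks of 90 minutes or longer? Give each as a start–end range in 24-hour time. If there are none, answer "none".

07:00–08:50

Viktor free within 07:00–17:30: 07:00–08:50, 09:20–10:10, 10:40–10:50, 11:20–11:30, 13:50–14:40.
Noor free within 07:00–17:30: 07:00–10:10, 10:20–11:20, 11:50–16:00, 16:20–17:30.
Priya ∩ Viktor: 07:00–08:50, 09:20–09:50.
Priya ∩ Viktor ∩ Noor: 07:00–08:50, 09:20–09:50.
Priya ∩ Viktor ∩ Noor ∩ Oksana: 07:00–08:50, 09:20–09:50.
Windows ≥ 90 min: 07:00–08:50.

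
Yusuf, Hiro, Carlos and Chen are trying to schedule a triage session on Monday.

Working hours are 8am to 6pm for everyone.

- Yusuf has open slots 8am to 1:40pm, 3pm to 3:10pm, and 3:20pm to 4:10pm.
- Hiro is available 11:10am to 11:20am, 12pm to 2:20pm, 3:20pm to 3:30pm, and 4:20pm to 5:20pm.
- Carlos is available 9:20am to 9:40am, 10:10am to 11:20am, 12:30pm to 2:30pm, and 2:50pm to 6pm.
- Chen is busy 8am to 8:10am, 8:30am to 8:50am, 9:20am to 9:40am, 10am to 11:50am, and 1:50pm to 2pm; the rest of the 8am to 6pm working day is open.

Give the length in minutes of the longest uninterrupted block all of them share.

70 minutes

Chen free within 08:00–18:00: 08:10–08:30, 08:50–09:20, 09:40–10:00, 11:50–13:50, 14:00–18:00.
Yusuf ∩ Hiro: 11:10–11:20, 12:00–13:40, 15:20–15:30.
Yusuf ∩ Hiro ∩ Carlos: 11:10–11:20, 12:30–13:40, 15:20–15:30.
Yusuf ∩ Hiro ∩ Carlos ∩ Chen: 12:30–13:40, 15:20–15:30.
Common window lengths: 70, 10 min; longest is 70.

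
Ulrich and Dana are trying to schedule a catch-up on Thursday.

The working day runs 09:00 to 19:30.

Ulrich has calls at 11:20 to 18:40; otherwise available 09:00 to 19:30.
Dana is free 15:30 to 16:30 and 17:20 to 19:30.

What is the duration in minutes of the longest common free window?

Ulrich free within 09:00–19:30: 09:00–11:20, 18:40–19:30.
Ulrich ∩ Dana: 18:40–19:30.
Single common window of 50 minutes.

50 minutes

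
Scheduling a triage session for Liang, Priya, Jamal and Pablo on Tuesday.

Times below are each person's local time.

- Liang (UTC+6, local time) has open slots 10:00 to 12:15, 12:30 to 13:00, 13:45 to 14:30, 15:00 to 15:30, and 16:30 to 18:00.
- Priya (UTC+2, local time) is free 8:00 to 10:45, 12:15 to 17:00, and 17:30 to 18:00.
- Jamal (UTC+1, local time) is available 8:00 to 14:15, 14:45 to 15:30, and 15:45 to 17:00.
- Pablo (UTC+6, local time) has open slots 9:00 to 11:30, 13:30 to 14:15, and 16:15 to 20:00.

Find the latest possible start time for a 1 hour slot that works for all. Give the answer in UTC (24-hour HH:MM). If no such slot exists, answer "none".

Liang → UTC: 04:00–06:15, 06:30–07:00, 07:45–08:30, 09:00–09:30, 10:30–12:00.
Priya → UTC: 06:00–08:45, 10:15–15:00, 15:30–16:00.
Jamal → UTC: 07:00–13:15, 13:45–14:30, 14:45–16:00.
Pablo → UTC: 03:00–05:30, 07:30–08:15, 10:15–14:00.
Liang ∩ Priya: 06:00–06:15, 06:30–07:00, 07:45–08:30, 10:30–12:00.
Liang ∩ Priya ∩ Jamal: 07:45–08:30, 10:30–12:00.
Liang ∩ Priya ∩ Jamal ∩ Pablo: 07:45–08:15, 10:30–12:00.
Windows ≥ 60 min: 10:30–12:00.
Latest start in the last window 10:30–12:00 is 12:00 − 60 min = 11:00.

11:00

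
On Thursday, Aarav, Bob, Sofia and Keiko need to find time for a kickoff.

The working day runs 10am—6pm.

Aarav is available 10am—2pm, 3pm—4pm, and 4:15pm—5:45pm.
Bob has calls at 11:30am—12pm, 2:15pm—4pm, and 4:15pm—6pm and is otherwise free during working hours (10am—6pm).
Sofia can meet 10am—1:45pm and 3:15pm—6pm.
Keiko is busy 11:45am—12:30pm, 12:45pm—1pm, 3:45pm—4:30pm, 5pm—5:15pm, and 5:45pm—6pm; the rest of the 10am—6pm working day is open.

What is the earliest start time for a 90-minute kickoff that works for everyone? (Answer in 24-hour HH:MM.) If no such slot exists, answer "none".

10:00

Bob free within 10:00–18:00: 10:00–11:30, 12:00–14:15, 16:00–16:15.
Keiko free within 10:00–18:00: 10:00–11:45, 12:30–12:45, 13:00–15:45, 16:30–17:00, 17:15–17:45.
Aarav ∩ Bob: 10:00–11:30, 12:00–14:00.
Aarav ∩ Bob ∩ Sofia: 10:00–11:30, 12:00–13:45.
Aarav ∩ Bob ∩ Sofia ∩ Keiko: 10:00–11:30, 12:30–12:45, 13:00–13:45.
Windows ≥ 90 min: 10:00–11:30.
Earliest such window starts at 10:00.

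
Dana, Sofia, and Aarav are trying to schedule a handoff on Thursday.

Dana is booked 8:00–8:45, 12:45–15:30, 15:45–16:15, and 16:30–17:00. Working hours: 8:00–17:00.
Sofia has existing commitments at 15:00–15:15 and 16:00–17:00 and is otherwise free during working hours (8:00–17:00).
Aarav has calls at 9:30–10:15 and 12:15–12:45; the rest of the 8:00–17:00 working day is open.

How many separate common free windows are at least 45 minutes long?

2

Dana free within 08:00–17:00: 08:45–12:45, 15:30–15:45, 16:15–16:30.
Sofia free within 08:00–17:00: 08:00–15:00, 15:15–16:00.
Aarav free within 08:00–17:00: 08:00–09:30, 10:15–12:15, 12:45–17:00.
Dana ∩ Sofia: 08:45–12:45, 15:30–15:45.
Dana ∩ Sofia ∩ Aarav: 08:45–09:30, 10:15–12:15, 15:30–15:45.
Windows ≥ 45 min: 08:45–09:30, 10:15–12:15.
That's 2 windows.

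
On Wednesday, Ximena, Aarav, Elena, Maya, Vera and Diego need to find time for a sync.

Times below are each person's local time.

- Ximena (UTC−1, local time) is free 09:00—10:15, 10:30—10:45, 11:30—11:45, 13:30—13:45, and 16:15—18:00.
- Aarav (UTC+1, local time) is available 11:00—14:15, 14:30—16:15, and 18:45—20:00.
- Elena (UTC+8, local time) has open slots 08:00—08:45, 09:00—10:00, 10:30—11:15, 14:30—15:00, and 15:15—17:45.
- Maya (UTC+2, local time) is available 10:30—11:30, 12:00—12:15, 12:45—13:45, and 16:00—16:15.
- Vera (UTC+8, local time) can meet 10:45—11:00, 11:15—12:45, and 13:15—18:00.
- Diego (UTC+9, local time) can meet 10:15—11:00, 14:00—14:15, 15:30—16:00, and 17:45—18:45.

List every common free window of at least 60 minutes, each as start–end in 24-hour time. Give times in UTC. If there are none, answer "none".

Ximena → UTC: 10:00–11:15, 11:30–11:45, 12:30–12:45, 14:30–14:45, 17:15–19:00.
Aarav → UTC: 10:00–13:15, 13:30–15:15, 17:45–19:00.
Elena → UTC: 00:00–00:45, 01:00–02:00, 02:30–03:15, 06:30–07:00, 07:15–09:45.
Maya → UTC: 08:30–09:30, 10:00–10:15, 10:45–11:45, 14:00–14:15.
Vera → UTC: 02:45–03:00, 03:15–04:45, 05:15–10:00.
Diego → UTC: 01:15–02:00, 05:00–05:15, 06:30–07:00, 08:45–09:45.
Ximena ∩ Aarav: 10:00–11:15, 11:30–11:45, 12:30–12:45, 14:30–14:45, 17:45–19:00.
Ximena ∩ Aarav ∩ Elena: (none).
Ximena ∩ Aarav ∩ Elena ∩ Maya: (none).
Ximena ∩ Aarav ∩ Elena ∩ Maya ∩ Vera: (none).
Ximena ∩ Aarav ∩ Elena ∩ Maya ∩ Vera ∩ Diego: (none).
Windows ≥ 60 min: (none).

none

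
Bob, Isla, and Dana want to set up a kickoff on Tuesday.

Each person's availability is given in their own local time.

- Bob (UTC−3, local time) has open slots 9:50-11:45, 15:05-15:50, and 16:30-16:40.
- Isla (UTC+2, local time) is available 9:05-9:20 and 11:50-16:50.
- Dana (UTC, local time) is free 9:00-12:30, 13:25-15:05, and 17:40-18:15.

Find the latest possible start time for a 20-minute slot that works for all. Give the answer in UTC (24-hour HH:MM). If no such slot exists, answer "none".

14:25

Bob → UTC: 12:50–14:45, 18:05–18:50, 19:30–19:40.
Isla → UTC: 07:05–07:20, 09:50–14:50.
Dana → UTC: 09:00–12:30, 13:25–15:05, 17:40–18:15.
Bob ∩ Isla: 12:50–14:45.
Bob ∩ Isla ∩ Dana: 13:25–14:45.
Windows ≥ 20 min: 13:25–14:45.
Latest start in the last window 13:25–14:45 is 14:45 − 20 min = 14:25.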